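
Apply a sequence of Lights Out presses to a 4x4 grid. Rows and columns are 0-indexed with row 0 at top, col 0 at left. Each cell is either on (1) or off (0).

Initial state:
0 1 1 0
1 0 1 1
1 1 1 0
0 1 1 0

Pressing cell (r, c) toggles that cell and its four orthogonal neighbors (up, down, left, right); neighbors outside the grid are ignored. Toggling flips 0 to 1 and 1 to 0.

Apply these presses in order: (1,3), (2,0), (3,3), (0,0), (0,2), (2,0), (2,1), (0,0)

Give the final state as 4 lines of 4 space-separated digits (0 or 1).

After press 1 at (1,3):
0 1 1 1
1 0 0 0
1 1 1 1
0 1 1 0

After press 2 at (2,0):
0 1 1 1
0 0 0 0
0 0 1 1
1 1 1 0

After press 3 at (3,3):
0 1 1 1
0 0 0 0
0 0 1 0
1 1 0 1

After press 4 at (0,0):
1 0 1 1
1 0 0 0
0 0 1 0
1 1 0 1

After press 5 at (0,2):
1 1 0 0
1 0 1 0
0 0 1 0
1 1 0 1

After press 6 at (2,0):
1 1 0 0
0 0 1 0
1 1 1 0
0 1 0 1

After press 7 at (2,1):
1 1 0 0
0 1 1 0
0 0 0 0
0 0 0 1

After press 8 at (0,0):
0 0 0 0
1 1 1 0
0 0 0 0
0 0 0 1

Answer: 0 0 0 0
1 1 1 0
0 0 0 0
0 0 0 1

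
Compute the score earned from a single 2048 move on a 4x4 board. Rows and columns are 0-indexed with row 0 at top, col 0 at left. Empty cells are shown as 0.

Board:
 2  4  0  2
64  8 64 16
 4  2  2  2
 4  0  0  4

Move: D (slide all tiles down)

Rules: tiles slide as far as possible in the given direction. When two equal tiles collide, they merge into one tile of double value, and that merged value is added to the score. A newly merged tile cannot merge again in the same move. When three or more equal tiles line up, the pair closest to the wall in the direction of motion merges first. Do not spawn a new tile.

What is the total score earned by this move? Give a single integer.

Slide down:
col 0: [2, 64, 4, 4] -> [0, 2, 64, 8]  score +8 (running 8)
col 1: [4, 8, 2, 0] -> [0, 4, 8, 2]  score +0 (running 8)
col 2: [0, 64, 2, 0] -> [0, 0, 64, 2]  score +0 (running 8)
col 3: [2, 16, 2, 4] -> [2, 16, 2, 4]  score +0 (running 8)
Board after move:
 0  0  0  2
 2  4  0 16
64  8 64  2
 8  2  2  4

Answer: 8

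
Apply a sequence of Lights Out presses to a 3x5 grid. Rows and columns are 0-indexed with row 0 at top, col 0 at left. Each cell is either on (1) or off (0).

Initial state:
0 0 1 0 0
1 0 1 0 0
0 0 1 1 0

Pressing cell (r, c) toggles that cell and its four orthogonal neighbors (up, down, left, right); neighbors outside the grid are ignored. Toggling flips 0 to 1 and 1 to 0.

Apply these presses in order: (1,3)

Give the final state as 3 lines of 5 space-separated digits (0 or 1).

Answer: 0 0 1 1 0
1 0 0 1 1
0 0 1 0 0

Derivation:
After press 1 at (1,3):
0 0 1 1 0
1 0 0 1 1
0 0 1 0 0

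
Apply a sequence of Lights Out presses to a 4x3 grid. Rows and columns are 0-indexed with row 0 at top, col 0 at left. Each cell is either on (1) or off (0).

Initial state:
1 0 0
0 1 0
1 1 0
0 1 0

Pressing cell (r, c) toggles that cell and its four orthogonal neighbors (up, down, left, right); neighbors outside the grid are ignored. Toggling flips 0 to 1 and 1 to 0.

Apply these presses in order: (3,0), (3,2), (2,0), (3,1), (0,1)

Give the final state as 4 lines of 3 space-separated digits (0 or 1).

After press 1 at (3,0):
1 0 0
0 1 0
0 1 0
1 0 0

After press 2 at (3,2):
1 0 0
0 1 0
0 1 1
1 1 1

After press 3 at (2,0):
1 0 0
1 1 0
1 0 1
0 1 1

After press 4 at (3,1):
1 0 0
1 1 0
1 1 1
1 0 0

After press 5 at (0,1):
0 1 1
1 0 0
1 1 1
1 0 0

Answer: 0 1 1
1 0 0
1 1 1
1 0 0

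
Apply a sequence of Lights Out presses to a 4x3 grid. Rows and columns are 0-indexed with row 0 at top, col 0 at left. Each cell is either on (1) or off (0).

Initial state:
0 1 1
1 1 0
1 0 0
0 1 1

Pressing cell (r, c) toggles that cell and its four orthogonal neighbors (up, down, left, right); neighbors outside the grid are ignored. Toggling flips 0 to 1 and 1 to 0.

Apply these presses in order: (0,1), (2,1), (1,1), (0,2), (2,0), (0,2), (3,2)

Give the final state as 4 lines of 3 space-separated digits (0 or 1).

Answer: 1 1 0
1 0 1
1 1 0
1 1 0

Derivation:
After press 1 at (0,1):
1 0 0
1 0 0
1 0 0
0 1 1

After press 2 at (2,1):
1 0 0
1 1 0
0 1 1
0 0 1

After press 3 at (1,1):
1 1 0
0 0 1
0 0 1
0 0 1

After press 4 at (0,2):
1 0 1
0 0 0
0 0 1
0 0 1

After press 5 at (2,0):
1 0 1
1 0 0
1 1 1
1 0 1

After press 6 at (0,2):
1 1 0
1 0 1
1 1 1
1 0 1

After press 7 at (3,2):
1 1 0
1 0 1
1 1 0
1 1 0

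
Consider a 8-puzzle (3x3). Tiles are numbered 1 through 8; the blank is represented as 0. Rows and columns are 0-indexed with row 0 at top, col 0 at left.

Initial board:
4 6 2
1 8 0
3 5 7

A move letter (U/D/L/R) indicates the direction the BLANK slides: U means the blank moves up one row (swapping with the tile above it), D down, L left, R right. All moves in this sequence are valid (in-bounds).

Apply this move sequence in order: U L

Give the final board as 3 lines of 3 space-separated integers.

Answer: 4 0 6
1 8 2
3 5 7

Derivation:
After move 1 (U):
4 6 0
1 8 2
3 5 7

After move 2 (L):
4 0 6
1 8 2
3 5 7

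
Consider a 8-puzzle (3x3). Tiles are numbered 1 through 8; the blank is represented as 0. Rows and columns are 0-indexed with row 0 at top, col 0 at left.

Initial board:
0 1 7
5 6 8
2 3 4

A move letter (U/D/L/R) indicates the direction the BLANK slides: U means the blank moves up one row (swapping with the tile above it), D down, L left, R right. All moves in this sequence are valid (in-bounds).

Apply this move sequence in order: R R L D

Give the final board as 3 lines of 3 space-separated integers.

After move 1 (R):
1 0 7
5 6 8
2 3 4

After move 2 (R):
1 7 0
5 6 8
2 3 4

After move 3 (L):
1 0 7
5 6 8
2 3 4

After move 4 (D):
1 6 7
5 0 8
2 3 4

Answer: 1 6 7
5 0 8
2 3 4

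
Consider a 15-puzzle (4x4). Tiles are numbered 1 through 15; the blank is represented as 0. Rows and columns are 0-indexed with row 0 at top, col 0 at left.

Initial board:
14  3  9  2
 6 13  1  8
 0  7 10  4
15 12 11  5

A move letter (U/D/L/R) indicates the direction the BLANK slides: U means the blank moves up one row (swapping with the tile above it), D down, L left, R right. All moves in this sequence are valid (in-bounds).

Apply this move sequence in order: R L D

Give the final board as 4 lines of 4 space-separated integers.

Answer: 14  3  9  2
 6 13  1  8
15  7 10  4
 0 12 11  5

Derivation:
After move 1 (R):
14  3  9  2
 6 13  1  8
 7  0 10  4
15 12 11  5

After move 2 (L):
14  3  9  2
 6 13  1  8
 0  7 10  4
15 12 11  5

After move 3 (D):
14  3  9  2
 6 13  1  8
15  7 10  4
 0 12 11  5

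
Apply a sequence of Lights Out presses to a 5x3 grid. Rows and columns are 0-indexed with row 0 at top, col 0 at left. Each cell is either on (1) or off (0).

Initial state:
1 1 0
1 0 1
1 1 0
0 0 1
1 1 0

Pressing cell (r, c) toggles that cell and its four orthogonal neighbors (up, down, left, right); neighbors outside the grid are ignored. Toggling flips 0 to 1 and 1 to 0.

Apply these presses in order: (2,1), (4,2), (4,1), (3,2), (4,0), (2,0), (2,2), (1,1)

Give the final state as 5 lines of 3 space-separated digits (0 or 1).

After press 1 at (2,1):
1 1 0
1 1 1
0 0 1
0 1 1
1 1 0

After press 2 at (4,2):
1 1 0
1 1 1
0 0 1
0 1 0
1 0 1

After press 3 at (4,1):
1 1 0
1 1 1
0 0 1
0 0 0
0 1 0

After press 4 at (3,2):
1 1 0
1 1 1
0 0 0
0 1 1
0 1 1

After press 5 at (4,0):
1 1 0
1 1 1
0 0 0
1 1 1
1 0 1

After press 6 at (2,0):
1 1 0
0 1 1
1 1 0
0 1 1
1 0 1

After press 7 at (2,2):
1 1 0
0 1 0
1 0 1
0 1 0
1 0 1

After press 8 at (1,1):
1 0 0
1 0 1
1 1 1
0 1 0
1 0 1

Answer: 1 0 0
1 0 1
1 1 1
0 1 0
1 0 1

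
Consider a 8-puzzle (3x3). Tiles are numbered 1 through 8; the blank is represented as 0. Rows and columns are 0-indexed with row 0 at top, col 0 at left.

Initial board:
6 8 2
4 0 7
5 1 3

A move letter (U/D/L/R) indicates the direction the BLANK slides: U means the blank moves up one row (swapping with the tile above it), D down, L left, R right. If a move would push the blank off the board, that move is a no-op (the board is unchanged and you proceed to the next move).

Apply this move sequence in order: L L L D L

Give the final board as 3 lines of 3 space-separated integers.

Answer: 6 8 2
5 4 7
0 1 3

Derivation:
After move 1 (L):
6 8 2
0 4 7
5 1 3

After move 2 (L):
6 8 2
0 4 7
5 1 3

After move 3 (L):
6 8 2
0 4 7
5 1 3

After move 4 (D):
6 8 2
5 4 7
0 1 3

After move 5 (L):
6 8 2
5 4 7
0 1 3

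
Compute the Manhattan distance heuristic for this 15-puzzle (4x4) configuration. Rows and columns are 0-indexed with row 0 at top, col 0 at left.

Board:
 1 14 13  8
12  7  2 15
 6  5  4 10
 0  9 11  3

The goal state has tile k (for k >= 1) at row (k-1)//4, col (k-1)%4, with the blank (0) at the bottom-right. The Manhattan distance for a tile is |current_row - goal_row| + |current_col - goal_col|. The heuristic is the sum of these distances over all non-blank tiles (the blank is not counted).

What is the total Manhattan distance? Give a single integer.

Answer: 35

Derivation:
Tile 1: (0,0)->(0,0) = 0
Tile 14: (0,1)->(3,1) = 3
Tile 13: (0,2)->(3,0) = 5
Tile 8: (0,3)->(1,3) = 1
Tile 12: (1,0)->(2,3) = 4
Tile 7: (1,1)->(1,2) = 1
Tile 2: (1,2)->(0,1) = 2
Tile 15: (1,3)->(3,2) = 3
Tile 6: (2,0)->(1,1) = 2
Tile 5: (2,1)->(1,0) = 2
Tile 4: (2,2)->(0,3) = 3
Tile 10: (2,3)->(2,1) = 2
Tile 9: (3,1)->(2,0) = 2
Tile 11: (3,2)->(2,2) = 1
Tile 3: (3,3)->(0,2) = 4
Sum: 0 + 3 + 5 + 1 + 4 + 1 + 2 + 3 + 2 + 2 + 3 + 2 + 2 + 1 + 4 = 35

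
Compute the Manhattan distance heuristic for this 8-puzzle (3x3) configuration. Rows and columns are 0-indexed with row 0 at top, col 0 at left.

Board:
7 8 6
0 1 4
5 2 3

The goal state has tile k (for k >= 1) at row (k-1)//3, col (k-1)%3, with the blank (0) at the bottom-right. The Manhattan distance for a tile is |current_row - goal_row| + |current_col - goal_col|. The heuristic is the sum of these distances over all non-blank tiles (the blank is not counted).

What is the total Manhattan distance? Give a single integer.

Tile 7: at (0,0), goal (2,0), distance |0-2|+|0-0| = 2
Tile 8: at (0,1), goal (2,1), distance |0-2|+|1-1| = 2
Tile 6: at (0,2), goal (1,2), distance |0-1|+|2-2| = 1
Tile 1: at (1,1), goal (0,0), distance |1-0|+|1-0| = 2
Tile 4: at (1,2), goal (1,0), distance |1-1|+|2-0| = 2
Tile 5: at (2,0), goal (1,1), distance |2-1|+|0-1| = 2
Tile 2: at (2,1), goal (0,1), distance |2-0|+|1-1| = 2
Tile 3: at (2,2), goal (0,2), distance |2-0|+|2-2| = 2
Sum: 2 + 2 + 1 + 2 + 2 + 2 + 2 + 2 = 15

Answer: 15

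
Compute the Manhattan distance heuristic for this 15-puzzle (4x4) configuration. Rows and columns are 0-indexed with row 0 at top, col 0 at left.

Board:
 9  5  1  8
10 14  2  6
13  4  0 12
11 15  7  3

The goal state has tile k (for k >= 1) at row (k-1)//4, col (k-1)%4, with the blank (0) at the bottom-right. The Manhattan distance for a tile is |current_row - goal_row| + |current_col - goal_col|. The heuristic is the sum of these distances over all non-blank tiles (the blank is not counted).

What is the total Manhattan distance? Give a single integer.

Answer: 30

Derivation:
Tile 9: (0,0)->(2,0) = 2
Tile 5: (0,1)->(1,0) = 2
Tile 1: (0,2)->(0,0) = 2
Tile 8: (0,3)->(1,3) = 1
Tile 10: (1,0)->(2,1) = 2
Tile 14: (1,1)->(3,1) = 2
Tile 2: (1,2)->(0,1) = 2
Tile 6: (1,3)->(1,1) = 2
Tile 13: (2,0)->(3,0) = 1
Tile 4: (2,1)->(0,3) = 4
Tile 12: (2,3)->(2,3) = 0
Tile 11: (3,0)->(2,2) = 3
Tile 15: (3,1)->(3,2) = 1
Tile 7: (3,2)->(1,2) = 2
Tile 3: (3,3)->(0,2) = 4
Sum: 2 + 2 + 2 + 1 + 2 + 2 + 2 + 2 + 1 + 4 + 0 + 3 + 1 + 2 + 4 = 30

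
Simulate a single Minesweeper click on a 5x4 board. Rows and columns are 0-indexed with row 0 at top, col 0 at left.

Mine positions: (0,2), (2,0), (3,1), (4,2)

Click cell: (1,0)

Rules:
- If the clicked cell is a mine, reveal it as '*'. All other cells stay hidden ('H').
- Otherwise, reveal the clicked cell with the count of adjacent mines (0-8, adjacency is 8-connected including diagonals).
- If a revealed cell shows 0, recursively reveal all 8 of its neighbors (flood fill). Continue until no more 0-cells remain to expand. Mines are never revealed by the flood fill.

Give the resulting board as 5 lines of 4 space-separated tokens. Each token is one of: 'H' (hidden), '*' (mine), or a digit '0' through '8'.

H H H H
1 H H H
H H H H
H H H H
H H H H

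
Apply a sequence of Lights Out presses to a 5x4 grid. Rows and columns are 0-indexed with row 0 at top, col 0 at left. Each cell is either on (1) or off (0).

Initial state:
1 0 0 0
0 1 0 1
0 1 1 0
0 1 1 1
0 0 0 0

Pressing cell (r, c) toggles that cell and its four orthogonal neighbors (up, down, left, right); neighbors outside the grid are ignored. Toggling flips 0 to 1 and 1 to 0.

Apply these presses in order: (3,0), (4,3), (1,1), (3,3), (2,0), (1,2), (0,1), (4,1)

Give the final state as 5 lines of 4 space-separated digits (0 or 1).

After press 1 at (3,0):
1 0 0 0
0 1 0 1
1 1 1 0
1 0 1 1
1 0 0 0

After press 2 at (4,3):
1 0 0 0
0 1 0 1
1 1 1 0
1 0 1 0
1 0 1 1

After press 3 at (1,1):
1 1 0 0
1 0 1 1
1 0 1 0
1 0 1 0
1 0 1 1

After press 4 at (3,3):
1 1 0 0
1 0 1 1
1 0 1 1
1 0 0 1
1 0 1 0

After press 5 at (2,0):
1 1 0 0
0 0 1 1
0 1 1 1
0 0 0 1
1 0 1 0

After press 6 at (1,2):
1 1 1 0
0 1 0 0
0 1 0 1
0 0 0 1
1 0 1 0

After press 7 at (0,1):
0 0 0 0
0 0 0 0
0 1 0 1
0 0 0 1
1 0 1 0

After press 8 at (4,1):
0 0 0 0
0 0 0 0
0 1 0 1
0 1 0 1
0 1 0 0

Answer: 0 0 0 0
0 0 0 0
0 1 0 1
0 1 0 1
0 1 0 0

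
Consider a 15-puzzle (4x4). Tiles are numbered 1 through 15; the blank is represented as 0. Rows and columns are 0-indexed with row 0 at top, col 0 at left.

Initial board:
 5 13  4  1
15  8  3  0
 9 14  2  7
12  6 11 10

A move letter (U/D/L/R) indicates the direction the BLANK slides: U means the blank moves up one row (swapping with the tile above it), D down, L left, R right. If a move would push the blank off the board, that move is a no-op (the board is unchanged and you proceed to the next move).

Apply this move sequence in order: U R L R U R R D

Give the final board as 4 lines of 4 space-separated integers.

Answer:  5 13  4  1
15  8  3  0
 9 14  2  7
12  6 11 10

Derivation:
After move 1 (U):
 5 13  4  0
15  8  3  1
 9 14  2  7
12  6 11 10

After move 2 (R):
 5 13  4  0
15  8  3  1
 9 14  2  7
12  6 11 10

After move 3 (L):
 5 13  0  4
15  8  3  1
 9 14  2  7
12  6 11 10

After move 4 (R):
 5 13  4  0
15  8  3  1
 9 14  2  7
12  6 11 10

After move 5 (U):
 5 13  4  0
15  8  3  1
 9 14  2  7
12  6 11 10

After move 6 (R):
 5 13  4  0
15  8  3  1
 9 14  2  7
12  6 11 10

After move 7 (R):
 5 13  4  0
15  8  3  1
 9 14  2  7
12  6 11 10

After move 8 (D):
 5 13  4  1
15  8  3  0
 9 14  2  7
12  6 11 10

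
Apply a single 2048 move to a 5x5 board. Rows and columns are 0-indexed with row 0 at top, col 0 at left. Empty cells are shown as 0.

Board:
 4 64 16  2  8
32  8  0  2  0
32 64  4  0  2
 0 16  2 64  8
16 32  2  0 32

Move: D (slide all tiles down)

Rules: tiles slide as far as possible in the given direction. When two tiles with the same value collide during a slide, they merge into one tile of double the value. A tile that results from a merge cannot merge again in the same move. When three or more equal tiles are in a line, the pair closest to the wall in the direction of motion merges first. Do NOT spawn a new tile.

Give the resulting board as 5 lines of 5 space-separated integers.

Slide down:
col 0: [4, 32, 32, 0, 16] -> [0, 0, 4, 64, 16]
col 1: [64, 8, 64, 16, 32] -> [64, 8, 64, 16, 32]
col 2: [16, 0, 4, 2, 2] -> [0, 0, 16, 4, 4]
col 3: [2, 2, 0, 64, 0] -> [0, 0, 0, 4, 64]
col 4: [8, 0, 2, 8, 32] -> [0, 8, 2, 8, 32]

Answer:  0 64  0  0  0
 0  8  0  0  8
 4 64 16  0  2
64 16  4  4  8
16 32  4 64 32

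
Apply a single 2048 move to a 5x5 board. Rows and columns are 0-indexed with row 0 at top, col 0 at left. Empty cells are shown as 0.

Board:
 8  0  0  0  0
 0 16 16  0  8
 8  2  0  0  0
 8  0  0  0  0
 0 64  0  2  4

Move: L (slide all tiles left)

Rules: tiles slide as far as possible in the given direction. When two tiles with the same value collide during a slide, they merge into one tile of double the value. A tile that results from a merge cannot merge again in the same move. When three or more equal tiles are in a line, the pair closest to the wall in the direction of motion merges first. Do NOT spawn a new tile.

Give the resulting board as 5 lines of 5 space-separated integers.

Answer:  8  0  0  0  0
32  8  0  0  0
 8  2  0  0  0
 8  0  0  0  0
64  2  4  0  0

Derivation:
Slide left:
row 0: [8, 0, 0, 0, 0] -> [8, 0, 0, 0, 0]
row 1: [0, 16, 16, 0, 8] -> [32, 8, 0, 0, 0]
row 2: [8, 2, 0, 0, 0] -> [8, 2, 0, 0, 0]
row 3: [8, 0, 0, 0, 0] -> [8, 0, 0, 0, 0]
row 4: [0, 64, 0, 2, 4] -> [64, 2, 4, 0, 0]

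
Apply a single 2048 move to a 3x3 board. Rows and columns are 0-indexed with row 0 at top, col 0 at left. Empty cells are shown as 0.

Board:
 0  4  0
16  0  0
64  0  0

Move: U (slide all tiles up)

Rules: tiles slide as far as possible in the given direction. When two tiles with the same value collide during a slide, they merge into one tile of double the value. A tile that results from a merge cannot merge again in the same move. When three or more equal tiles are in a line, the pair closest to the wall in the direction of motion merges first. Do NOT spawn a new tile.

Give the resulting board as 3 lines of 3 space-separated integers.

Slide up:
col 0: [0, 16, 64] -> [16, 64, 0]
col 1: [4, 0, 0] -> [4, 0, 0]
col 2: [0, 0, 0] -> [0, 0, 0]

Answer: 16  4  0
64  0  0
 0  0  0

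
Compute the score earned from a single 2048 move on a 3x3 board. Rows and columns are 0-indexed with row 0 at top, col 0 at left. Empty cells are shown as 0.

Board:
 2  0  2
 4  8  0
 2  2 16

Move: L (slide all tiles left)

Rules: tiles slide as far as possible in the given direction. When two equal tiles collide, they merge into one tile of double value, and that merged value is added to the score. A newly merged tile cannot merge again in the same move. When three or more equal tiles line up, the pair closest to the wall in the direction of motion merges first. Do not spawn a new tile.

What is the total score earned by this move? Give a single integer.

Slide left:
row 0: [2, 0, 2] -> [4, 0, 0]  score +4 (running 4)
row 1: [4, 8, 0] -> [4, 8, 0]  score +0 (running 4)
row 2: [2, 2, 16] -> [4, 16, 0]  score +4 (running 8)
Board after move:
 4  0  0
 4  8  0
 4 16  0

Answer: 8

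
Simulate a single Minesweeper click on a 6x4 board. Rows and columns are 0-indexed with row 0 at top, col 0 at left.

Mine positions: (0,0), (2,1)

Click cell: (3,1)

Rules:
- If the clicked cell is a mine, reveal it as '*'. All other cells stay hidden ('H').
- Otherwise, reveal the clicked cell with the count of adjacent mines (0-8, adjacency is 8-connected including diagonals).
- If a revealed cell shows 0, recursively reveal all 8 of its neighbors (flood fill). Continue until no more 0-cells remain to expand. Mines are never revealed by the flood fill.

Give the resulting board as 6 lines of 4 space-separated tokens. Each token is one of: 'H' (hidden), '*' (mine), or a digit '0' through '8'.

H H H H
H H H H
H H H H
H 1 H H
H H H H
H H H H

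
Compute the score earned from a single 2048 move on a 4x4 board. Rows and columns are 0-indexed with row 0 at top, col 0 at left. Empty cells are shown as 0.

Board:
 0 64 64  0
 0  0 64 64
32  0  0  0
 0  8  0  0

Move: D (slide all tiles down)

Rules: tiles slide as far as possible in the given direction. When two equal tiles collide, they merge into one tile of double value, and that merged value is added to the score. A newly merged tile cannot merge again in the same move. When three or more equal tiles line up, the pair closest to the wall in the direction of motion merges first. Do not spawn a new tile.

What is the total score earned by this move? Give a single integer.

Slide down:
col 0: [0, 0, 32, 0] -> [0, 0, 0, 32]  score +0 (running 0)
col 1: [64, 0, 0, 8] -> [0, 0, 64, 8]  score +0 (running 0)
col 2: [64, 64, 0, 0] -> [0, 0, 0, 128]  score +128 (running 128)
col 3: [0, 64, 0, 0] -> [0, 0, 0, 64]  score +0 (running 128)
Board after move:
  0   0   0   0
  0   0   0   0
  0  64   0   0
 32   8 128  64

Answer: 128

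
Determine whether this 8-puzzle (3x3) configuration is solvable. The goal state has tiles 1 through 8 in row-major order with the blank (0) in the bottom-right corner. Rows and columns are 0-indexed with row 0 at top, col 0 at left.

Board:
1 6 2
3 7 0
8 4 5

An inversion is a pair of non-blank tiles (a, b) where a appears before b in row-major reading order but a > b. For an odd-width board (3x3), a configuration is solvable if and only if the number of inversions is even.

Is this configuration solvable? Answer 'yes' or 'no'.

Inversions (pairs i<j in row-major order where tile[i] > tile[j] > 0): 8
8 is even, so the puzzle is solvable.

Answer: yes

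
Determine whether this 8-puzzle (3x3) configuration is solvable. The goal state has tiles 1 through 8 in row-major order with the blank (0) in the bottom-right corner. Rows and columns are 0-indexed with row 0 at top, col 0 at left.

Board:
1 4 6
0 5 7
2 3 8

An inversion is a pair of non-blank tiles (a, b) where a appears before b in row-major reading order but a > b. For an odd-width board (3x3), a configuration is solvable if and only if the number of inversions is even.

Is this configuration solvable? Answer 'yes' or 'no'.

Answer: no

Derivation:
Inversions (pairs i<j in row-major order where tile[i] > tile[j] > 0): 9
9 is odd, so the puzzle is not solvable.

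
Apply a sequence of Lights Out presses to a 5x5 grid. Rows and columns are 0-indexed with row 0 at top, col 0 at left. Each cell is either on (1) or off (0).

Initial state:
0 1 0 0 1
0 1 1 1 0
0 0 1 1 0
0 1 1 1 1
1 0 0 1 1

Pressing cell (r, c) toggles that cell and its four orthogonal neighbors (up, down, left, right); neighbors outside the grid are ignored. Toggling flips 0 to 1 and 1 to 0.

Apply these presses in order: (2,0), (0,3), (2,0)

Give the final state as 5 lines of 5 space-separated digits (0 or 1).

After press 1 at (2,0):
0 1 0 0 1
1 1 1 1 0
1 1 1 1 0
1 1 1 1 1
1 0 0 1 1

After press 2 at (0,3):
0 1 1 1 0
1 1 1 0 0
1 1 1 1 0
1 1 1 1 1
1 0 0 1 1

After press 3 at (2,0):
0 1 1 1 0
0 1 1 0 0
0 0 1 1 0
0 1 1 1 1
1 0 0 1 1

Answer: 0 1 1 1 0
0 1 1 0 0
0 0 1 1 0
0 1 1 1 1
1 0 0 1 1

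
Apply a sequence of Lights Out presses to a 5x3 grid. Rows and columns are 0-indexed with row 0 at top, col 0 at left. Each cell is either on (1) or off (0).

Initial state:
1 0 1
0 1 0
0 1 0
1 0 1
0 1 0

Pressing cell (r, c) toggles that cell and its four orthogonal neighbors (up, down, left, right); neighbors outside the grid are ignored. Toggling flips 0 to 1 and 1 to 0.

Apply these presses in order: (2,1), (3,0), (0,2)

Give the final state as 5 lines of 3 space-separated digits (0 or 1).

Answer: 1 1 0
0 0 1
0 0 1
0 0 1
1 1 0

Derivation:
After press 1 at (2,1):
1 0 1
0 0 0
1 0 1
1 1 1
0 1 0

After press 2 at (3,0):
1 0 1
0 0 0
0 0 1
0 0 1
1 1 0

After press 3 at (0,2):
1 1 0
0 0 1
0 0 1
0 0 1
1 1 0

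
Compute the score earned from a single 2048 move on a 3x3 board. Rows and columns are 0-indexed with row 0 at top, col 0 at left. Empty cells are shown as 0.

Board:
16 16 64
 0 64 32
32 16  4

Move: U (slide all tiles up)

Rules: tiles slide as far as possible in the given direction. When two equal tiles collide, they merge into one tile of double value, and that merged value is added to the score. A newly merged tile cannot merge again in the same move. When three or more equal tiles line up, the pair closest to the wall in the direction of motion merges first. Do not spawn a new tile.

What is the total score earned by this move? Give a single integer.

Answer: 0

Derivation:
Slide up:
col 0: [16, 0, 32] -> [16, 32, 0]  score +0 (running 0)
col 1: [16, 64, 16] -> [16, 64, 16]  score +0 (running 0)
col 2: [64, 32, 4] -> [64, 32, 4]  score +0 (running 0)
Board after move:
16 16 64
32 64 32
 0 16  4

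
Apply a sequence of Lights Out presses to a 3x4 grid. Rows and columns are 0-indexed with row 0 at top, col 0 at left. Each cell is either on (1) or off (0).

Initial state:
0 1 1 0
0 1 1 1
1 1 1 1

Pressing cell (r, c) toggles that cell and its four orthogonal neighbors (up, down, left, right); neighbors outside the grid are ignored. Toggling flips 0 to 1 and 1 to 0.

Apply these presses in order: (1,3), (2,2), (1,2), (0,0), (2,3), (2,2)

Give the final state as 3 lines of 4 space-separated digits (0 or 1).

After press 1 at (1,3):
0 1 1 1
0 1 0 0
1 1 1 0

After press 2 at (2,2):
0 1 1 1
0 1 1 0
1 0 0 1

After press 3 at (1,2):
0 1 0 1
0 0 0 1
1 0 1 1

After press 4 at (0,0):
1 0 0 1
1 0 0 1
1 0 1 1

After press 5 at (2,3):
1 0 0 1
1 0 0 0
1 0 0 0

After press 6 at (2,2):
1 0 0 1
1 0 1 0
1 1 1 1

Answer: 1 0 0 1
1 0 1 0
1 1 1 1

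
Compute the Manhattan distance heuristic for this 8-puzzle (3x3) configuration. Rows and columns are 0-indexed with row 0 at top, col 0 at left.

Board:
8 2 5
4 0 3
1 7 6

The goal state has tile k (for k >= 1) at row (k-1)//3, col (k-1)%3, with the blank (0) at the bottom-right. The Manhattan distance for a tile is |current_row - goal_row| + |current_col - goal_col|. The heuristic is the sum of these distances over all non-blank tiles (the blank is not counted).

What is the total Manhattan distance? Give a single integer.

Answer: 10

Derivation:
Tile 8: (0,0)->(2,1) = 3
Tile 2: (0,1)->(0,1) = 0
Tile 5: (0,2)->(1,1) = 2
Tile 4: (1,0)->(1,0) = 0
Tile 3: (1,2)->(0,2) = 1
Tile 1: (2,0)->(0,0) = 2
Tile 7: (2,1)->(2,0) = 1
Tile 6: (2,2)->(1,2) = 1
Sum: 3 + 0 + 2 + 0 + 1 + 2 + 1 + 1 = 10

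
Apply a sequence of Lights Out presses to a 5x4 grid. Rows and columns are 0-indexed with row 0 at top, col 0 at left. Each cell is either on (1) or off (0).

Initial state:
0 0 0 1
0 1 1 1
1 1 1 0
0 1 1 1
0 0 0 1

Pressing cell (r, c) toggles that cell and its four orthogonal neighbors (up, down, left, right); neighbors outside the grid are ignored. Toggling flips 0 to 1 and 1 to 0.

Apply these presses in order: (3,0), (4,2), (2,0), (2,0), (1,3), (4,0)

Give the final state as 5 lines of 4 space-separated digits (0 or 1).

After press 1 at (3,0):
0 0 0 1
0 1 1 1
0 1 1 0
1 0 1 1
1 0 0 1

After press 2 at (4,2):
0 0 0 1
0 1 1 1
0 1 1 0
1 0 0 1
1 1 1 0

After press 3 at (2,0):
0 0 0 1
1 1 1 1
1 0 1 0
0 0 0 1
1 1 1 0

After press 4 at (2,0):
0 0 0 1
0 1 1 1
0 1 1 0
1 0 0 1
1 1 1 0

After press 5 at (1,3):
0 0 0 0
0 1 0 0
0 1 1 1
1 0 0 1
1 1 1 0

After press 6 at (4,0):
0 0 0 0
0 1 0 0
0 1 1 1
0 0 0 1
0 0 1 0

Answer: 0 0 0 0
0 1 0 0
0 1 1 1
0 0 0 1
0 0 1 0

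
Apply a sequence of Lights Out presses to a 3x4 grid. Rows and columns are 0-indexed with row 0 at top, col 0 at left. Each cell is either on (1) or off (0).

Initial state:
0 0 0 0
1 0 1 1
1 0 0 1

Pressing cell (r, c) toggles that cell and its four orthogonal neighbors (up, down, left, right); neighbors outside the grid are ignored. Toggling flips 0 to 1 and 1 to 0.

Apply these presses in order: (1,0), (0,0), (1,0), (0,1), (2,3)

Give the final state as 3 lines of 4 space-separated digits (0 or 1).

Answer: 0 0 1 0
0 1 1 0
1 0 1 0

Derivation:
After press 1 at (1,0):
1 0 0 0
0 1 1 1
0 0 0 1

After press 2 at (0,0):
0 1 0 0
1 1 1 1
0 0 0 1

After press 3 at (1,0):
1 1 0 0
0 0 1 1
1 0 0 1

After press 4 at (0,1):
0 0 1 0
0 1 1 1
1 0 0 1

After press 5 at (2,3):
0 0 1 0
0 1 1 0
1 0 1 0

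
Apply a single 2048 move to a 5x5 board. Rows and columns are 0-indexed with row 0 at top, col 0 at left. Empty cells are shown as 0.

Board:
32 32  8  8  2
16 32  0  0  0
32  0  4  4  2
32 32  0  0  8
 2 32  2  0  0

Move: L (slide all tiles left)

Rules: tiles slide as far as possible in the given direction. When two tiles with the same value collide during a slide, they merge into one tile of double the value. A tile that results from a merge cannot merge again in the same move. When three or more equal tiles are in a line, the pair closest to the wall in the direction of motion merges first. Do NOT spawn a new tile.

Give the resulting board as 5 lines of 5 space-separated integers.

Answer: 64 16  2  0  0
16 32  0  0  0
32  8  2  0  0
64  8  0  0  0
 2 32  2  0  0

Derivation:
Slide left:
row 0: [32, 32, 8, 8, 2] -> [64, 16, 2, 0, 0]
row 1: [16, 32, 0, 0, 0] -> [16, 32, 0, 0, 0]
row 2: [32, 0, 4, 4, 2] -> [32, 8, 2, 0, 0]
row 3: [32, 32, 0, 0, 8] -> [64, 8, 0, 0, 0]
row 4: [2, 32, 2, 0, 0] -> [2, 32, 2, 0, 0]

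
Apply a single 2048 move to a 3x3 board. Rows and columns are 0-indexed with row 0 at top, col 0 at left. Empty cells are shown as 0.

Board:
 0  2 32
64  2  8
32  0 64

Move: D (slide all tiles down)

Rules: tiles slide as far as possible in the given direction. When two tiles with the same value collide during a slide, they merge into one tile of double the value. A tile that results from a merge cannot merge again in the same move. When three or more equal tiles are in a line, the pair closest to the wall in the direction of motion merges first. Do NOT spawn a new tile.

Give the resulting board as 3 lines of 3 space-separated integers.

Slide down:
col 0: [0, 64, 32] -> [0, 64, 32]
col 1: [2, 2, 0] -> [0, 0, 4]
col 2: [32, 8, 64] -> [32, 8, 64]

Answer:  0  0 32
64  0  8
32  4 64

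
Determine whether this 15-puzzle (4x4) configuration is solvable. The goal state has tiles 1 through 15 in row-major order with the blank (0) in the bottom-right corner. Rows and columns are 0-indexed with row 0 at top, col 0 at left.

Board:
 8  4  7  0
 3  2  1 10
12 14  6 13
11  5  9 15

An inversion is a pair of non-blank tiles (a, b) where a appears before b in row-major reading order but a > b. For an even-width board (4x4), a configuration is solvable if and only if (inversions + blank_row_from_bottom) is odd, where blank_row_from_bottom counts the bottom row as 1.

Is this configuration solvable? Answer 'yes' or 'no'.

Inversions: 36
Blank is in row 0 (0-indexed from top), which is row 4 counting from the bottom (bottom = 1).
36 + 4 = 40, which is even, so the puzzle is not solvable.

Answer: no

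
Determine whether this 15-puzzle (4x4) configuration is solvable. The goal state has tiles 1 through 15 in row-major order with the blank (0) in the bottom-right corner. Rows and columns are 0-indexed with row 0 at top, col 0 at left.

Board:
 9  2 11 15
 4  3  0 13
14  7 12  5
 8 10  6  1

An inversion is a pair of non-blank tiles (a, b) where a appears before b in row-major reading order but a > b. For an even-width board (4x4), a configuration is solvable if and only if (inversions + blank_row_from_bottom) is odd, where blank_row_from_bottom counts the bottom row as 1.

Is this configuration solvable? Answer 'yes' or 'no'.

Answer: no

Derivation:
Inversions: 59
Blank is in row 1 (0-indexed from top), which is row 3 counting from the bottom (bottom = 1).
59 + 3 = 62, which is even, so the puzzle is not solvable.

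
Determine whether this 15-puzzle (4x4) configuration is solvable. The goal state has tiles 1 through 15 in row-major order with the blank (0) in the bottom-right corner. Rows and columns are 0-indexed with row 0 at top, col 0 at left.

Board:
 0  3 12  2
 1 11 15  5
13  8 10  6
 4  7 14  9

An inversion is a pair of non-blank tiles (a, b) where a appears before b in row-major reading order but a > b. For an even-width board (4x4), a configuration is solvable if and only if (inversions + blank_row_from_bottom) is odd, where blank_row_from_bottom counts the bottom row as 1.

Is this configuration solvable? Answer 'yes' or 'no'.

Inversions: 45
Blank is in row 0 (0-indexed from top), which is row 4 counting from the bottom (bottom = 1).
45 + 4 = 49, which is odd, so the puzzle is solvable.

Answer: yes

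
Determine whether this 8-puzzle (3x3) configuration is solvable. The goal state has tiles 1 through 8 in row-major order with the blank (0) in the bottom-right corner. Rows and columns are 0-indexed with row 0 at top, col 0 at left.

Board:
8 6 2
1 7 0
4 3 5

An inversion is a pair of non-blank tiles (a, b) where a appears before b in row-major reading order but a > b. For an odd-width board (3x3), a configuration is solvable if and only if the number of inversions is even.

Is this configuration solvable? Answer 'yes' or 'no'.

Inversions (pairs i<j in row-major order where tile[i] > tile[j] > 0): 17
17 is odd, so the puzzle is not solvable.

Answer: no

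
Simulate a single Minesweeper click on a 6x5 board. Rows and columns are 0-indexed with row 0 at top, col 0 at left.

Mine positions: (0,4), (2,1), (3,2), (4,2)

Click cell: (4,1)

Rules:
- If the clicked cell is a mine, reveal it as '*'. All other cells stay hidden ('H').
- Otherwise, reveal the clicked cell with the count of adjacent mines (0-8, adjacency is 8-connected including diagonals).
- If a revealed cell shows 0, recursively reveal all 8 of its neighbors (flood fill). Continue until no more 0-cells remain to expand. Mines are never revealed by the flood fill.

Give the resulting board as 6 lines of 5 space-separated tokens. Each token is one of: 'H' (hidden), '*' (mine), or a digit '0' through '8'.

H H H H H
H H H H H
H H H H H
H H H H H
H 2 H H H
H H H H H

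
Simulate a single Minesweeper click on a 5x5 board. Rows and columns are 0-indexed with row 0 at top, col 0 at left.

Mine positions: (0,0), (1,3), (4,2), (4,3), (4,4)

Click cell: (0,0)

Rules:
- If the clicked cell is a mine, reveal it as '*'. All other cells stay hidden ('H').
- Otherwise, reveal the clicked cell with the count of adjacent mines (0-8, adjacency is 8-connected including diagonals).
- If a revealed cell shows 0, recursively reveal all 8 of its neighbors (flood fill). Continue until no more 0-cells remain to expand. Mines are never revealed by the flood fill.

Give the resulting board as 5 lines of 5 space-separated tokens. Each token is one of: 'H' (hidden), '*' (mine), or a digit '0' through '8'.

* H H H H
H H H H H
H H H H H
H H H H H
H H H H H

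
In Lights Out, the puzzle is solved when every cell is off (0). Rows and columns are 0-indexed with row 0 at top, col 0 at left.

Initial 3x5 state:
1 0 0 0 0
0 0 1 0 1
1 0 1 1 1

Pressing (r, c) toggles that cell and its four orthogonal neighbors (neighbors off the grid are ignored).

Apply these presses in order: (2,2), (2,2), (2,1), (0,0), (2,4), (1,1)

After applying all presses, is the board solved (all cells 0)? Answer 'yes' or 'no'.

After press 1 at (2,2):
1 0 0 0 0
0 0 0 0 1
1 1 0 0 1

After press 2 at (2,2):
1 0 0 0 0
0 0 1 0 1
1 0 1 1 1

After press 3 at (2,1):
1 0 0 0 0
0 1 1 0 1
0 1 0 1 1

After press 4 at (0,0):
0 1 0 0 0
1 1 1 0 1
0 1 0 1 1

After press 5 at (2,4):
0 1 0 0 0
1 1 1 0 0
0 1 0 0 0

After press 6 at (1,1):
0 0 0 0 0
0 0 0 0 0
0 0 0 0 0

Lights still on: 0

Answer: yes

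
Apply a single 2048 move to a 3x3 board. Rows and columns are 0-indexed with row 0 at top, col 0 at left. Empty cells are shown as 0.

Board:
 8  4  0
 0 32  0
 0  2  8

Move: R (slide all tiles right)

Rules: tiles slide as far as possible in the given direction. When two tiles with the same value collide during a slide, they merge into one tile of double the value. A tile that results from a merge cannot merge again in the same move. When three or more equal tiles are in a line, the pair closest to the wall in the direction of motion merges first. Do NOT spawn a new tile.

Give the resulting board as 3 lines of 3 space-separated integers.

Slide right:
row 0: [8, 4, 0] -> [0, 8, 4]
row 1: [0, 32, 0] -> [0, 0, 32]
row 2: [0, 2, 8] -> [0, 2, 8]

Answer:  0  8  4
 0  0 32
 0  2  8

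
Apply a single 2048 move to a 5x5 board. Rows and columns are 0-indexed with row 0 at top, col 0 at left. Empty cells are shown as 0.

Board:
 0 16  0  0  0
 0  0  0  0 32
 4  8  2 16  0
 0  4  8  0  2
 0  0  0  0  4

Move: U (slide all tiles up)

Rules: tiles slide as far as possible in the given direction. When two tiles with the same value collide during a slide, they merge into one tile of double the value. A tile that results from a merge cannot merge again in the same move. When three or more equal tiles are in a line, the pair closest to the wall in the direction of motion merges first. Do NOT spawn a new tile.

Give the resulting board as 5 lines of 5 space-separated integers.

Slide up:
col 0: [0, 0, 4, 0, 0] -> [4, 0, 0, 0, 0]
col 1: [16, 0, 8, 4, 0] -> [16, 8, 4, 0, 0]
col 2: [0, 0, 2, 8, 0] -> [2, 8, 0, 0, 0]
col 3: [0, 0, 16, 0, 0] -> [16, 0, 0, 0, 0]
col 4: [0, 32, 0, 2, 4] -> [32, 2, 4, 0, 0]

Answer:  4 16  2 16 32
 0  8  8  0  2
 0  4  0  0  4
 0  0  0  0  0
 0  0  0  0  0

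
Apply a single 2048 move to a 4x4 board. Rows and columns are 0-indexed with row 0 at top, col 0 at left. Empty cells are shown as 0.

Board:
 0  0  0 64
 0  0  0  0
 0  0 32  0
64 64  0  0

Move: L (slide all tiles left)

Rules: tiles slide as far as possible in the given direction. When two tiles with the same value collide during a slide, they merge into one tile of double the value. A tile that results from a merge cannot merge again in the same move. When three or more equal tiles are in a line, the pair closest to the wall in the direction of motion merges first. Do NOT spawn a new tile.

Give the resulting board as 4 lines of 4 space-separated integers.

Answer:  64   0   0   0
  0   0   0   0
 32   0   0   0
128   0   0   0

Derivation:
Slide left:
row 0: [0, 0, 0, 64] -> [64, 0, 0, 0]
row 1: [0, 0, 0, 0] -> [0, 0, 0, 0]
row 2: [0, 0, 32, 0] -> [32, 0, 0, 0]
row 3: [64, 64, 0, 0] -> [128, 0, 0, 0]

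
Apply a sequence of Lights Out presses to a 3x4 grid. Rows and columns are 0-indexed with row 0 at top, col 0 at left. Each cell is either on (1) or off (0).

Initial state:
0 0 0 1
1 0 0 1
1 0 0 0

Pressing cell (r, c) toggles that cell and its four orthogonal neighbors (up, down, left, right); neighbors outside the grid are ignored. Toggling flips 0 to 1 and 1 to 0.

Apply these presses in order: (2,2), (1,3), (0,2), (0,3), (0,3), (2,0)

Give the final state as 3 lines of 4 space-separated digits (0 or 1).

After press 1 at (2,2):
0 0 0 1
1 0 1 1
1 1 1 1

After press 2 at (1,3):
0 0 0 0
1 0 0 0
1 1 1 0

After press 3 at (0,2):
0 1 1 1
1 0 1 0
1 1 1 0

After press 4 at (0,3):
0 1 0 0
1 0 1 1
1 1 1 0

After press 5 at (0,3):
0 1 1 1
1 0 1 0
1 1 1 0

After press 6 at (2,0):
0 1 1 1
0 0 1 0
0 0 1 0

Answer: 0 1 1 1
0 0 1 0
0 0 1 0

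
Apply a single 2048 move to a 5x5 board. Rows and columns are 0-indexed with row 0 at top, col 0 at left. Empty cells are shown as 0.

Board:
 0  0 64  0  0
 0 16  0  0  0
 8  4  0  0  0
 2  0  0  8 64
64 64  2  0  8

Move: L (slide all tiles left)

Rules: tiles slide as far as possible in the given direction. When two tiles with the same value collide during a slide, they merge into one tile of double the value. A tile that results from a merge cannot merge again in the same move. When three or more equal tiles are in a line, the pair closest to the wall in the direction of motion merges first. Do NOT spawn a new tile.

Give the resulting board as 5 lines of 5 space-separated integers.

Slide left:
row 0: [0, 0, 64, 0, 0] -> [64, 0, 0, 0, 0]
row 1: [0, 16, 0, 0, 0] -> [16, 0, 0, 0, 0]
row 2: [8, 4, 0, 0, 0] -> [8, 4, 0, 0, 0]
row 3: [2, 0, 0, 8, 64] -> [2, 8, 64, 0, 0]
row 4: [64, 64, 2, 0, 8] -> [128, 2, 8, 0, 0]

Answer:  64   0   0   0   0
 16   0   0   0   0
  8   4   0   0   0
  2   8  64   0   0
128   2   8   0   0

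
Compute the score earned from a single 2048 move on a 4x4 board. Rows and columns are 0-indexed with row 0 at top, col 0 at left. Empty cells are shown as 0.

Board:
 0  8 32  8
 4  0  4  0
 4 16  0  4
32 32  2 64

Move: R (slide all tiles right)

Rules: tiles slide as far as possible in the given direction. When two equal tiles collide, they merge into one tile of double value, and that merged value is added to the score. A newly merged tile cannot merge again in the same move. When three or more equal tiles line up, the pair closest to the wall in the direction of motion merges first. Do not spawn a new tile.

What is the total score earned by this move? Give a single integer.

Answer: 72

Derivation:
Slide right:
row 0: [0, 8, 32, 8] -> [0, 8, 32, 8]  score +0 (running 0)
row 1: [4, 0, 4, 0] -> [0, 0, 0, 8]  score +8 (running 8)
row 2: [4, 16, 0, 4] -> [0, 4, 16, 4]  score +0 (running 8)
row 3: [32, 32, 2, 64] -> [0, 64, 2, 64]  score +64 (running 72)
Board after move:
 0  8 32  8
 0  0  0  8
 0  4 16  4
 0 64  2 64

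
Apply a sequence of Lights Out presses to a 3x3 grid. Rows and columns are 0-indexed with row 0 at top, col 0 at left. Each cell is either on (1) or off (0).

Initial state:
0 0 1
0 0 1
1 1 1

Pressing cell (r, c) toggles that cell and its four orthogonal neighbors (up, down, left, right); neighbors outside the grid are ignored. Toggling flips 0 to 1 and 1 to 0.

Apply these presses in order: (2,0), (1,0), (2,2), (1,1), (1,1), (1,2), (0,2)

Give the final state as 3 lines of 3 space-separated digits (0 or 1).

Answer: 1 1 1
0 0 0
1 1 1

Derivation:
After press 1 at (2,0):
0 0 1
1 0 1
0 0 1

After press 2 at (1,0):
1 0 1
0 1 1
1 0 1

After press 3 at (2,2):
1 0 1
0 1 0
1 1 0

After press 4 at (1,1):
1 1 1
1 0 1
1 0 0

After press 5 at (1,1):
1 0 1
0 1 0
1 1 0

After press 6 at (1,2):
1 0 0
0 0 1
1 1 1

After press 7 at (0,2):
1 1 1
0 0 0
1 1 1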